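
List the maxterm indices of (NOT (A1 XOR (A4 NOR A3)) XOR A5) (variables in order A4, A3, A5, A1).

ΠM(0, 3, 5, 6, 9, 10, 13, 14) = (A4 OR A3 OR A5 OR A1) AND (A4 OR A3 OR NOT A5 OR NOT A1) AND (A4 OR NOT A3 OR A5 OR NOT A1) AND (A4 OR NOT A3 OR NOT A5 OR A1) AND (NOT A4 OR A3 OR A5 OR NOT A1) AND (NOT A4 OR A3 OR NOT A5 OR A1) AND (NOT A4 OR NOT A3 OR A5 OR NOT A1) AND (NOT A4 OR NOT A3 OR NOT A5 OR A1)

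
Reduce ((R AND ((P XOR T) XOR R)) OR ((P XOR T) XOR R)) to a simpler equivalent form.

By absorption (E OR (E AND v) = E):
= ((P XOR T) XOR R)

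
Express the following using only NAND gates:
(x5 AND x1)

((x5 NAND x1) NAND (x5 NAND x1))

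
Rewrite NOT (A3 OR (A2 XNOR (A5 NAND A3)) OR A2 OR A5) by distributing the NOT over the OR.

NOT A3 AND NOT (A2 XNOR (A5 NAND A3)) AND NOT A2 AND NOT A5
De Morgan's: NOT(OR of terms) = AND of negations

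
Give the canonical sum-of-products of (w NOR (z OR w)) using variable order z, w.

Σm(0) = (NOT z AND NOT w)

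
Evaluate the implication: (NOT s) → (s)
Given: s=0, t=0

Antecedent (NOT s) = 1; consequent (s) = 0.
1 → 0 = 0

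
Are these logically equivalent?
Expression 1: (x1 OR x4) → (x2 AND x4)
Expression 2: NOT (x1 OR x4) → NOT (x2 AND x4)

No, Inverse is not equivalent to original (counterexample: x1=0, x4=1, x2=0)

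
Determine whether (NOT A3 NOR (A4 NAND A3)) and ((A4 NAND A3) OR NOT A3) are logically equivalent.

No. Counterexample: with A3=0, A4=0, Expression 1 = 0 but Expression 2 = 1.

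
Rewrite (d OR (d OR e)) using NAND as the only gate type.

((d NAND d) NAND (((d NAND d) NAND (e NAND e)) NAND ((d NAND d) NAND (e NAND e))))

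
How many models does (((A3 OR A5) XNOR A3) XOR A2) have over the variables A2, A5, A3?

Satisfying assignments: (0,0,0), (0,0,1), (0,1,1), (1,1,0)
Count: 4 out of 8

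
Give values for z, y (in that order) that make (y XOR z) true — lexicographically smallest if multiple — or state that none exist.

z=0, y=1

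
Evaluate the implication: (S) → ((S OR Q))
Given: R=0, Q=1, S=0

Antecedent (S) = 0; consequent ((S OR Q)) = 1.
0 → 1 = 1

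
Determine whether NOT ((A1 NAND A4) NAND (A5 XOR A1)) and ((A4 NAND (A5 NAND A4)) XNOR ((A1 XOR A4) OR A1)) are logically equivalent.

No. Counterexample: with A5=1, A4=0, A1=0, Expression 1 = 1 but Expression 2 = 0.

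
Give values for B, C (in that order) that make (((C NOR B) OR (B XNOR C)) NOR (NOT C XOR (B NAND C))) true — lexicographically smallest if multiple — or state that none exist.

B=1, C=0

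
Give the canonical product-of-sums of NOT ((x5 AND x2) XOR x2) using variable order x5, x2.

ΠM(1) = (x5 OR NOT x2)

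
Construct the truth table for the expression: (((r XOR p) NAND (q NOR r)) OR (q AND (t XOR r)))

q | p | t | r | Output
----------------------
0 | 0 | 0 | 0 | 1
0 | 0 | 0 | 1 | 1
0 | 0 | 1 | 0 | 1
0 | 0 | 1 | 1 | 1
0 | 1 | 0 | 0 | 0
0 | 1 | 0 | 1 | 1
0 | 1 | 1 | 0 | 0
0 | 1 | 1 | 1 | 1
1 | 0 | 0 | 0 | 1
1 | 0 | 0 | 1 | 1
1 | 0 | 1 | 0 | 1
1 | 0 | 1 | 1 | 1
1 | 1 | 0 | 0 | 1
1 | 1 | 0 | 1 | 1
1 | 1 | 1 | 0 | 1
1 | 1 | 1 | 1 | 1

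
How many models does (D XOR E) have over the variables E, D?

Satisfying assignments: (0,1), (1,0)
Count: 2 out of 4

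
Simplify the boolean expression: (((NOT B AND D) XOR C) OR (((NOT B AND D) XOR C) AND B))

By absorption (E OR (E AND v) = E):
= ((NOT B AND D) XOR C)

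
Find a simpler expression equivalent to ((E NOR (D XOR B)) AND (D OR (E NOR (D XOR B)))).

By absorption (E AND (E OR v) = E):
= (E NOR (D XOR B))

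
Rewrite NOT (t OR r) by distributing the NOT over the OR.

NOT t AND NOT r
De Morgan's: NOT(OR of terms) = AND of negations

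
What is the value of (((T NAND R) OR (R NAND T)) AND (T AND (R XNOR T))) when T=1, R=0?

Substituting: (((1 NAND 0) OR (0 NAND 1)) AND (1 AND (0 XNOR 1)))
= 0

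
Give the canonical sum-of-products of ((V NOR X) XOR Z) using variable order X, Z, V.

Σm(0, 3, 6, 7) = (NOT X AND NOT Z AND NOT V) OR (NOT X AND Z AND V) OR (X AND Z AND NOT V) OR (X AND Z AND V)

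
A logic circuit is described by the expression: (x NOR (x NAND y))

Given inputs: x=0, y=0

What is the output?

Substituting: (0 NOR (0 NAND 0))
= 0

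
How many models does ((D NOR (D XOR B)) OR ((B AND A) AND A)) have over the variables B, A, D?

Satisfying assignments: (0,0,0), (0,1,0), (1,1,0), (1,1,1)
Count: 4 out of 8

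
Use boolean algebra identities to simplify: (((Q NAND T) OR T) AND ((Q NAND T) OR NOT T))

By distribution ((E OR v) AND (E OR NOT v) = E):
= (Q NAND T)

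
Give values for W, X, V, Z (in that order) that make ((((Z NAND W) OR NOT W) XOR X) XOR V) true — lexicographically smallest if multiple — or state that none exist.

W=0, X=0, V=0, Z=0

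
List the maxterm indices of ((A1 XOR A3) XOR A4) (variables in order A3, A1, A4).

ΠM(0, 3, 5, 6) = (A3 OR A1 OR A4) AND (A3 OR NOT A1 OR NOT A4) AND (NOT A3 OR A1 OR NOT A4) AND (NOT A3 OR NOT A1 OR A4)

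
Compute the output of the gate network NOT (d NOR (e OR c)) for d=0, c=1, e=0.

Substituting: NOT (0 NOR (0 OR 1))
= 1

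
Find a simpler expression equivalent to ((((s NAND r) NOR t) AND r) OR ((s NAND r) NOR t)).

By absorption (E OR (E AND v) = E):
= ((s NAND r) NOR t)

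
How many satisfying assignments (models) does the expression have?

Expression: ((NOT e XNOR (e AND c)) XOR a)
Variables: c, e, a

Satisfying assignments: (0,0,1), (0,1,0), (1,0,1), (1,1,1)
Count: 4 out of 8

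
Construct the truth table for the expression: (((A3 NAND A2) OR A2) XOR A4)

A3 | A2 | A4 | Output
---------------------
0 | 0 | 0 | 1
0 | 0 | 1 | 0
0 | 1 | 0 | 1
0 | 1 | 1 | 0
1 | 0 | 0 | 1
1 | 0 | 1 | 0
1 | 1 | 0 | 1
1 | 1 | 1 | 0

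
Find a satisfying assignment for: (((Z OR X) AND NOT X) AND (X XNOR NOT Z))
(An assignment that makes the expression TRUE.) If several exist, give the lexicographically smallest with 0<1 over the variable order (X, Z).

X=0, Z=1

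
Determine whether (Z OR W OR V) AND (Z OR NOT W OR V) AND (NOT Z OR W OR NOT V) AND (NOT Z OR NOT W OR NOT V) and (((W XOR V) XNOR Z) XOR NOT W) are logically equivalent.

Yes, they are equivalent — the two output columns agree on all 8 assignments:
Z | W | V | Expression 1 | Expression 2
---------------------------------------
0 | 0 | 0 | 0 | 0
0 | 0 | 1 | 1 | 1
0 | 1 | 0 | 0 | 0
0 | 1 | 1 | 1 | 1
1 | 0 | 0 | 1 | 1
1 | 0 | 1 | 0 | 0
1 | 1 | 0 | 1 | 1
1 | 1 | 1 | 0 | 0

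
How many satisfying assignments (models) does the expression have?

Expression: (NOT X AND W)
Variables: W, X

Satisfying assignments: (1,0)
Count: 1 out of 4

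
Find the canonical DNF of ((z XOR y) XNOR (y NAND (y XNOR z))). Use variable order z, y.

(NOT z AND y) OR (z AND NOT y) OR (z AND y)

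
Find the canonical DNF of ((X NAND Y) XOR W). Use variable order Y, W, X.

(NOT Y AND NOT W AND NOT X) OR (NOT Y AND NOT W AND X) OR (Y AND NOT W AND NOT X) OR (Y AND W AND X)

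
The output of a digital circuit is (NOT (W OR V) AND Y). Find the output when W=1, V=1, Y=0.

Substituting: (NOT (1 OR 1) AND 0)
= 0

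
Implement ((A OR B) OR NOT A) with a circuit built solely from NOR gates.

((((A NOR B) NOR (A NOR B)) NOR (A NOR A)) NOR (((A NOR B) NOR (A NOR B)) NOR (A NOR A)))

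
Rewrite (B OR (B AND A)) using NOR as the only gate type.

((B NOR ((B NOR B) NOR (A NOR A))) NOR (B NOR ((B NOR B) NOR (A NOR A))))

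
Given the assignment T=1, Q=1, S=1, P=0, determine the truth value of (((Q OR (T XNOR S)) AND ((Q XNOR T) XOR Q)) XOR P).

Substituting: (((1 OR (1 XNOR 1)) AND ((1 XNOR 1) XOR 1)) XOR 0)
= 0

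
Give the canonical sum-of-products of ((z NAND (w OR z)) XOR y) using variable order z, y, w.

Σm(0, 1, 6, 7) = (NOT z AND NOT y AND NOT w) OR (NOT z AND NOT y AND w) OR (z AND y AND NOT w) OR (z AND y AND w)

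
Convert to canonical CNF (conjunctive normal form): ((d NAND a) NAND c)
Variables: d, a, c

(d OR a OR NOT c) AND (d OR NOT a OR NOT c) AND (NOT d OR a OR NOT c)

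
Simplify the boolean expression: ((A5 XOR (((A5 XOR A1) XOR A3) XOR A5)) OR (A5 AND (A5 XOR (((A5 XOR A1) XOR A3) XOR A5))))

By absorption (E OR (E AND v) = E) then XOR self-cancellation ((E XOR v) XOR v = E):
= ((A5 XOR A1) XOR A3)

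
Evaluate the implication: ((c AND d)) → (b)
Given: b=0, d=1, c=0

Antecedent ((c AND d)) = 0; consequent (b) = 0.
0 → 0 = 1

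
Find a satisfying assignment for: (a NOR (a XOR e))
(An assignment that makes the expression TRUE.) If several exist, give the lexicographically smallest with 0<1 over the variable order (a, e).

a=0, e=0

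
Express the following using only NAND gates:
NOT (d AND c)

(((d NAND c) NAND (d NAND c)) NAND ((d NAND c) NAND (d NAND c)))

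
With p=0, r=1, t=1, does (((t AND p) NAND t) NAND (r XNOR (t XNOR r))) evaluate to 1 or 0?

Substituting: (((1 AND 0) NAND 1) NAND (1 XNOR (1 XNOR 1)))
= 0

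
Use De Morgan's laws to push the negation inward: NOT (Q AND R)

NOT Q OR NOT R
De Morgan's: NOT(AND of terms) = OR of negations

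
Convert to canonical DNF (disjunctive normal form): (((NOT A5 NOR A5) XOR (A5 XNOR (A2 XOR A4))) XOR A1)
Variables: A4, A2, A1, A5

(NOT A4 AND NOT A2 AND NOT A1 AND NOT A5) OR (NOT A4 AND NOT A2 AND A1 AND A5) OR (NOT A4 AND A2 AND NOT A1 AND A5) OR (NOT A4 AND A2 AND A1 AND NOT A5) OR (A4 AND NOT A2 AND NOT A1 AND A5) OR (A4 AND NOT A2 AND A1 AND NOT A5) OR (A4 AND A2 AND NOT A1 AND NOT A5) OR (A4 AND A2 AND A1 AND A5)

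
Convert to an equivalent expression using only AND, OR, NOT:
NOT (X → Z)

X AND NOT Z
(Negated implication: NOT(A → B) = A AND NOT B)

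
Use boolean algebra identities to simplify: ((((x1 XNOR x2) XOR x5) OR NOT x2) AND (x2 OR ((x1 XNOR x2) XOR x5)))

By distribution ((E OR v) AND (E OR NOT v) = E):
= ((x1 XNOR x2) XOR x5)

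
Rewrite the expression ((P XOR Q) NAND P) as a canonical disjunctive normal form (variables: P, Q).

(NOT P AND NOT Q) OR (NOT P AND Q) OR (P AND Q)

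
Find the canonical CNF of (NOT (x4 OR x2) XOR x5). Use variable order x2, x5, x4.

(x2 OR x5 OR NOT x4) AND (x2 OR NOT x5 OR x4) AND (NOT x2 OR x5 OR x4) AND (NOT x2 OR x5 OR NOT x4)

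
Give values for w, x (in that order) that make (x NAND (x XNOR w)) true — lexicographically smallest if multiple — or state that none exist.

w=0, x=0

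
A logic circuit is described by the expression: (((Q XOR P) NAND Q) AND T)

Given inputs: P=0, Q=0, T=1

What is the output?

Substituting: (((0 XOR 0) NAND 0) AND 1)
= 1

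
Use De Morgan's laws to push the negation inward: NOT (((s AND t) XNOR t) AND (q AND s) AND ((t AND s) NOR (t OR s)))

NOT ((s AND t) XNOR t) OR NOT (q AND s) OR NOT ((t AND s) NOR (t OR s))
De Morgan's: NOT(AND of terms) = OR of negations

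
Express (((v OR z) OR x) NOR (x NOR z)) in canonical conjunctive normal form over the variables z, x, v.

(z OR x OR v) AND (z OR x OR NOT v) AND (z OR NOT x OR v) AND (z OR NOT x OR NOT v) AND (NOT z OR x OR v) AND (NOT z OR x OR NOT v) AND (NOT z OR NOT x OR v) AND (NOT z OR NOT x OR NOT v)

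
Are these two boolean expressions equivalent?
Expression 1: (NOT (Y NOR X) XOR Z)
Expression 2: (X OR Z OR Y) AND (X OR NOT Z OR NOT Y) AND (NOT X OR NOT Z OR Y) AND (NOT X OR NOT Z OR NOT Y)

Yes, they are equivalent — the two output columns agree on all 8 assignments:
X | Z | Y | Expression 1 | Expression 2
---------------------------------------
0 | 0 | 0 | 0 | 0
0 | 0 | 1 | 1 | 1
0 | 1 | 0 | 1 | 1
0 | 1 | 1 | 0 | 0
1 | 0 | 0 | 1 | 1
1 | 0 | 1 | 1 | 1
1 | 1 | 0 | 0 | 0
1 | 1 | 1 | 0 | 0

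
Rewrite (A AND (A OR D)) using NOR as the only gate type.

((A NOR A) NOR (((A NOR D) NOR (A NOR D)) NOR ((A NOR D) NOR (A NOR D))))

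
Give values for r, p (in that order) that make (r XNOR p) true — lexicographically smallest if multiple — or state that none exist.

r=0, p=0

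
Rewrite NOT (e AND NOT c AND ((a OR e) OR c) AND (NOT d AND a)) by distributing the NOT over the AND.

NOT e OR c OR NOT ((a OR e) OR c) OR NOT (NOT d AND a)
De Morgan's: NOT(AND of terms) = OR of negations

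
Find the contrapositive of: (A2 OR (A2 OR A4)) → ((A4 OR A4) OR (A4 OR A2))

Contrapositive: NOT ((A4 OR A4) OR (A4 OR A2)) → NOT (A2 OR (A2 OR A4))
Note: A statement and its contrapositive are logically equivalent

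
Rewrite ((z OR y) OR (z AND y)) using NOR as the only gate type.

((((z NOR y) NOR (z NOR y)) NOR ((z NOR z) NOR (y NOR y))) NOR (((z NOR y) NOR (z NOR y)) NOR ((z NOR z) NOR (y NOR y))))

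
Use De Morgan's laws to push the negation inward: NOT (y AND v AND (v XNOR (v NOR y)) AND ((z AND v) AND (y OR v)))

NOT y OR NOT v OR NOT (v XNOR (v NOR y)) OR NOT ((z AND v) AND (y OR v))
De Morgan's: NOT(AND of terms) = OR of negations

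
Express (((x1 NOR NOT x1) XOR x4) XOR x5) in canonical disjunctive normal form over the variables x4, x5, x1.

(NOT x4 AND x5 AND NOT x1) OR (NOT x4 AND x5 AND x1) OR (x4 AND NOT x5 AND NOT x1) OR (x4 AND NOT x5 AND x1)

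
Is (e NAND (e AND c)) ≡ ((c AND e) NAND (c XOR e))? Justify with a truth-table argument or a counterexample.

No. Counterexample: with c=1, e=1, Expression 1 = 0 but Expression 2 = 1.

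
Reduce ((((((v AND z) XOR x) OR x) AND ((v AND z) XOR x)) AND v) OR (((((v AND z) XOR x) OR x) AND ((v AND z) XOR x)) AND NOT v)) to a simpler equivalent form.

By distribution ((E AND v) OR (E AND NOT v) = E) then absorption (E AND (E OR v) = E):
= ((v AND z) XOR x)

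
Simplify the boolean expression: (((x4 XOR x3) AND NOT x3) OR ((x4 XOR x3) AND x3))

By distribution ((E AND v) OR (E AND NOT v) = E):
= (x4 XOR x3)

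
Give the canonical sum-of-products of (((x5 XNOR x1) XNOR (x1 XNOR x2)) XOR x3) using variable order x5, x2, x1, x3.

Σm(0, 2, 5, 7, 9, 11, 12, 14) = (NOT x5 AND NOT x2 AND NOT x1 AND NOT x3) OR (NOT x5 AND NOT x2 AND x1 AND NOT x3) OR (NOT x5 AND x2 AND NOT x1 AND x3) OR (NOT x5 AND x2 AND x1 AND x3) OR (x5 AND NOT x2 AND NOT x1 AND x3) OR (x5 AND NOT x2 AND x1 AND x3) OR (x5 AND x2 AND NOT x1 AND NOT x3) OR (x5 AND x2 AND x1 AND NOT x3)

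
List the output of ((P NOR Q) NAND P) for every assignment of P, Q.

P | Q | Output
--------------
0 | 0 | 1
0 | 1 | 1
1 | 0 | 1
1 | 1 | 1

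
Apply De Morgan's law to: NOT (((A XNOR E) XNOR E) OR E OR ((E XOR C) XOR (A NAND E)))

NOT ((A XNOR E) XNOR E) AND NOT E AND NOT ((E XOR C) XOR (A NAND E))
De Morgan's: NOT(OR of terms) = AND of negations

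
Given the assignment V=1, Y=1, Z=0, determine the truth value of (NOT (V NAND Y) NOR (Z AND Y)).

Substituting: (NOT (1 NAND 1) NOR (0 AND 1))
= 0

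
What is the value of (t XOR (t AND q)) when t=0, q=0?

Substituting: (0 XOR (0 AND 0))
= 0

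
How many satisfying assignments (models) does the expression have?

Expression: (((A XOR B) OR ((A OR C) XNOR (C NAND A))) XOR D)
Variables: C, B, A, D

Satisfying assignments: (0,0,0,1), (0,0,1,0), (0,1,0,0), (0,1,1,0), (1,0,0,0), (1,0,1,0), (1,1,0,0), (1,1,1,1)
Count: 8 out of 16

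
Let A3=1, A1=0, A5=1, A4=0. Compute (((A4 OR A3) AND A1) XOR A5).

Substituting: (((0 OR 1) AND 0) XOR 1)
= 1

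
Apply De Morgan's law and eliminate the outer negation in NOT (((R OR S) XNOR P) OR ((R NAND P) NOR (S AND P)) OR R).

NOT ((R OR S) XNOR P) AND NOT ((R NAND P) NOR (S AND P)) AND NOT R
De Morgan's: NOT(OR of terms) = AND of negations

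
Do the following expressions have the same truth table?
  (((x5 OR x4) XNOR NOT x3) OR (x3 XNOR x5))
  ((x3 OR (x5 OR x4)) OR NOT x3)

No. Counterexample: with x5=0, x4=1, x3=1, Expression 1 = 0 but Expression 2 = 1.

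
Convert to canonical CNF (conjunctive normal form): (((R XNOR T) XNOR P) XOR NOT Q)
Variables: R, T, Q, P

(R OR T OR Q OR NOT P) AND (R OR T OR NOT Q OR P) AND (R OR NOT T OR Q OR P) AND (R OR NOT T OR NOT Q OR NOT P) AND (NOT R OR T OR Q OR P) AND (NOT R OR T OR NOT Q OR NOT P) AND (NOT R OR NOT T OR Q OR NOT P) AND (NOT R OR NOT T OR NOT Q OR P)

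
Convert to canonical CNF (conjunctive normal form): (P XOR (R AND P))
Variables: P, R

(P OR R) AND (P OR NOT R) AND (NOT P OR NOT R)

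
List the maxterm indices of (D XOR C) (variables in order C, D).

ΠM(0, 3) = (C OR D) AND (NOT C OR NOT D)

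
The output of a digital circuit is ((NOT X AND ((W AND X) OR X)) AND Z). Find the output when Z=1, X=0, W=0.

Substituting: ((NOT 0 AND ((0 AND 0) OR 0)) AND 1)
= 0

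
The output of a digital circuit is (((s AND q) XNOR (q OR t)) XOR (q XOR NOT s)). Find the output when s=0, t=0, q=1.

Substituting: (((0 AND 1) XNOR (1 OR 0)) XOR (1 XOR NOT 0))
= 0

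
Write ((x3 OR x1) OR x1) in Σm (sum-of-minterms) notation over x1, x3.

Σm(1, 2, 3) = (NOT x1 AND x3) OR (x1 AND NOT x3) OR (x1 AND x3)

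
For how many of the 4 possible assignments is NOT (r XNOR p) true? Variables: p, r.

Satisfying assignments: (0,1), (1,0)
Count: 2 out of 4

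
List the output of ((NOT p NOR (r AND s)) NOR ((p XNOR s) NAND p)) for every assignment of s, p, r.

s | p | r | Output
------------------
0 | 0 | 0 | 0
0 | 0 | 1 | 0
0 | 1 | 0 | 0
0 | 1 | 1 | 0
1 | 0 | 0 | 0
1 | 0 | 1 | 0
1 | 1 | 0 | 0
1 | 1 | 1 | 1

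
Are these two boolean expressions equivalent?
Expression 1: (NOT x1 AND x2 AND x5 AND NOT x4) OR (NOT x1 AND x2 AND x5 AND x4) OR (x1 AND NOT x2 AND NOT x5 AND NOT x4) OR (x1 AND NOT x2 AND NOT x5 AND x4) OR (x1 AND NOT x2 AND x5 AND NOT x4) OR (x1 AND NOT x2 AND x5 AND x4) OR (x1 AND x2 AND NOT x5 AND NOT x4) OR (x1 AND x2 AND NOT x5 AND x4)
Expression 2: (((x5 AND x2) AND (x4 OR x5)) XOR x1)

Yes, they are equivalent — the two output columns agree on all 16 assignments:
x1 | x2 | x5 | x4 | Expression 1 | Expression 2
-----------------------------------------------
0 | 0 | 0 | 0 | 0 | 0
0 | 0 | 0 | 1 | 0 | 0
0 | 0 | 1 | 0 | 0 | 0
0 | 0 | 1 | 1 | 0 | 0
0 | 1 | 0 | 0 | 0 | 0
0 | 1 | 0 | 1 | 0 | 0
0 | 1 | 1 | 0 | 1 | 1
0 | 1 | 1 | 1 | 1 | 1
1 | 0 | 0 | 0 | 1 | 1
1 | 0 | 0 | 1 | 1 | 1
1 | 0 | 1 | 0 | 1 | 1
1 | 0 | 1 | 1 | 1 | 1
1 | 1 | 0 | 0 | 1 | 1
1 | 1 | 0 | 1 | 1 | 1
1 | 1 | 1 | 0 | 0 | 0
1 | 1 | 1 | 1 | 0 | 0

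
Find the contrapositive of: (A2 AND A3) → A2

Contrapositive: NOT A2 → NOT (A2 AND A3)
Note: A statement and its contrapositive are logically equivalent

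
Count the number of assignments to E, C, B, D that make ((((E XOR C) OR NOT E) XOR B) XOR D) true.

Satisfying assignments: (0,0,0,0), (0,0,1,1), (0,1,0,0), (0,1,1,1), (1,0,0,0), (1,0,1,1), (1,1,0,1), (1,1,1,0)
Count: 8 out of 16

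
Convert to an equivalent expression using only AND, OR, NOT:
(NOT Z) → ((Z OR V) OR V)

Z OR ((Z OR V) OR V)
(Implication elimination: A → B = NOT A OR B)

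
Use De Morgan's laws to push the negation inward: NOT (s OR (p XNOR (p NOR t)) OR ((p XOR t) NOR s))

NOT s AND NOT (p XNOR (p NOR t)) AND NOT ((p XOR t) NOR s)
De Morgan's: NOT(OR of terms) = AND of negations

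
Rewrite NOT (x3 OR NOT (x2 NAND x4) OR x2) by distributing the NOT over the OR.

NOT x3 AND (x2 NAND x4) AND NOT x2
De Morgan's: NOT(OR of terms) = AND of negations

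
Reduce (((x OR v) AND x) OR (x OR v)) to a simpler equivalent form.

By absorption (E OR (E AND v) = E):
= (x OR v)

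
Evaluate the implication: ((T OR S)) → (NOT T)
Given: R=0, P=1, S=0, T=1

Antecedent ((T OR S)) = 1; consequent (NOT T) = 0.
1 → 0 = 0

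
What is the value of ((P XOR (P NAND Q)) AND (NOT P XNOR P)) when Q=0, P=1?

Substituting: ((1 XOR (1 NAND 0)) AND (NOT 1 XNOR 1))
= 0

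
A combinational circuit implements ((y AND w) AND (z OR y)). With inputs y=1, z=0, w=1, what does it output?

Substituting: ((1 AND 1) AND (0 OR 1))
= 1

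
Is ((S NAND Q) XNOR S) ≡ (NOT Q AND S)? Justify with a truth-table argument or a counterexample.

Yes, they are equivalent — the two output columns agree on all 4 assignments:
Q | S | Expression 1 | Expression 2
-----------------------------------
0 | 0 | 0 | 0
0 | 1 | 1 | 1
1 | 0 | 0 | 0
1 | 1 | 0 | 0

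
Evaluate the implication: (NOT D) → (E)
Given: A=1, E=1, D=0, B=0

Antecedent (NOT D) = 1; consequent (E) = 1.
1 → 1 = 1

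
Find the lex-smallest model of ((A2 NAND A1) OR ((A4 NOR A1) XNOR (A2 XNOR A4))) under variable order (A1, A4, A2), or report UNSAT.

A1=0, A4=0, A2=0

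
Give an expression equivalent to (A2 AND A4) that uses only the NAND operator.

((A2 NAND A4) NAND (A2 NAND A4))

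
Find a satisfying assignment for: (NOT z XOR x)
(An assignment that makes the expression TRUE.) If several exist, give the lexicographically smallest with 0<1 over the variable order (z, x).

z=0, x=0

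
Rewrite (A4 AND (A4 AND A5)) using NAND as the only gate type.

((A4 NAND ((A4 NAND A5) NAND (A4 NAND A5))) NAND (A4 NAND ((A4 NAND A5) NAND (A4 NAND A5))))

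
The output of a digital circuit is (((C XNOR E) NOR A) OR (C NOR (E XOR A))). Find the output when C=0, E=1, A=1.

Substituting: (((0 XNOR 1) NOR 1) OR (0 NOR (1 XOR 1)))
= 1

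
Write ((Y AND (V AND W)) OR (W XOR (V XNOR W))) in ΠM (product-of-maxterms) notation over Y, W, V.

ΠM(1, 3, 5) = (Y OR W OR NOT V) AND (Y OR NOT W OR NOT V) AND (NOT Y OR W OR NOT V)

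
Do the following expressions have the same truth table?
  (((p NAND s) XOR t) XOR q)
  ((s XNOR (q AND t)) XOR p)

No. Counterexample: with s=0, t=0, p=0, q=1, Expression 1 = 0 but Expression 2 = 1.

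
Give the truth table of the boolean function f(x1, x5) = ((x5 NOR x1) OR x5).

x1 | x5 | Output
----------------
0 | 0 | 1
0 | 1 | 1
1 | 0 | 0
1 | 1 | 1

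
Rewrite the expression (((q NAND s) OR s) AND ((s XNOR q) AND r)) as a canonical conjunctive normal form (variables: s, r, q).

(s OR r OR q) AND (s OR r OR NOT q) AND (s OR NOT r OR NOT q) AND (NOT s OR r OR q) AND (NOT s OR r OR NOT q) AND (NOT s OR NOT r OR q)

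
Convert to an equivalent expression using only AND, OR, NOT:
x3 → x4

NOT x3 OR x4
(Implication elimination: A → B = NOT A OR B)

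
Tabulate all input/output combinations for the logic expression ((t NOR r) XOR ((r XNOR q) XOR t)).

r | t | q | Output
------------------
0 | 0 | 0 | 0
0 | 0 | 1 | 1
0 | 1 | 0 | 0
0 | 1 | 1 | 1
1 | 0 | 0 | 0
1 | 0 | 1 | 1
1 | 1 | 0 | 1
1 | 1 | 1 | 0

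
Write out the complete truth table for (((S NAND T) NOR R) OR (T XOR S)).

S | R | T | Output
------------------
0 | 0 | 0 | 0
0 | 0 | 1 | 1
0 | 1 | 0 | 0
0 | 1 | 1 | 1
1 | 0 | 0 | 1
1 | 0 | 1 | 1
1 | 1 | 0 | 1
1 | 1 | 1 | 0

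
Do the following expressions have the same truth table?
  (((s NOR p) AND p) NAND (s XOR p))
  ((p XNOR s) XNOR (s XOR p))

No. Counterexample: with s=0, p=0, Expression 1 = 1 but Expression 2 = 0.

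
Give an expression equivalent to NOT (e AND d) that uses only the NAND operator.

(((e NAND d) NAND (e NAND d)) NAND ((e NAND d) NAND (e NAND d)))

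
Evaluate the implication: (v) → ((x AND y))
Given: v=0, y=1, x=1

Antecedent (v) = 0; consequent ((x AND y)) = 1.
0 → 1 = 1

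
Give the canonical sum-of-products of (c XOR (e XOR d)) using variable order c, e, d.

Σm(1, 2, 4, 7) = (NOT c AND NOT e AND d) OR (NOT c AND e AND NOT d) OR (c AND NOT e AND NOT d) OR (c AND e AND d)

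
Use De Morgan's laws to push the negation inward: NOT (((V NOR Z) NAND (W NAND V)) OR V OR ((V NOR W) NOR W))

NOT ((V NOR Z) NAND (W NAND V)) AND NOT V AND NOT ((V NOR W) NOR W)
De Morgan's: NOT(OR of terms) = AND of negations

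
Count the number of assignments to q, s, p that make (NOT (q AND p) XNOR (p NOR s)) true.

Satisfying assignments: (0,0,0), (1,0,0), (1,0,1), (1,1,1)
Count: 4 out of 8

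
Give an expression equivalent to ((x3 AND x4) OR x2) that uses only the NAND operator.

((((x3 NAND x4) NAND (x3 NAND x4)) NAND ((x3 NAND x4) NAND (x3 NAND x4))) NAND (x2 NAND x2))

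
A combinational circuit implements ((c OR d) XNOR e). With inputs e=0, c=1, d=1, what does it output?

Substituting: ((1 OR 1) XNOR 0)
= 0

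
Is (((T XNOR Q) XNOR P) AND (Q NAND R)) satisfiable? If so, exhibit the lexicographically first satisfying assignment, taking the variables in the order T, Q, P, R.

T=0, Q=0, P=1, R=0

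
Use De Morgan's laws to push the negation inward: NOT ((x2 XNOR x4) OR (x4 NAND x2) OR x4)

NOT (x2 XNOR x4) AND NOT (x4 NAND x2) AND NOT x4
De Morgan's: NOT(OR of terms) = AND of negations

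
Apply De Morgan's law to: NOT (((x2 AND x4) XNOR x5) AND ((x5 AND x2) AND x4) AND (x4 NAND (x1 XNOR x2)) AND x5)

NOT ((x2 AND x4) XNOR x5) OR NOT ((x5 AND x2) AND x4) OR NOT (x4 NAND (x1 XNOR x2)) OR NOT x5
De Morgan's: NOT(AND of terms) = OR of negations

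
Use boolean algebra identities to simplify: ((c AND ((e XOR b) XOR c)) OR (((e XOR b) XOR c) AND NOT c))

By distribution ((E AND v) OR (E AND NOT v) = E):
= ((e XOR b) XOR c)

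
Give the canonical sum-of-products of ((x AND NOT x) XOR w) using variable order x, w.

Σm(1, 3) = (NOT x AND w) OR (x AND w)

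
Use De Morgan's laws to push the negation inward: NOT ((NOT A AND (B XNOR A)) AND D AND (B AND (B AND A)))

NOT (NOT A AND (B XNOR A)) OR NOT D OR NOT (B AND (B AND A))
De Morgan's: NOT(AND of terms) = OR of negations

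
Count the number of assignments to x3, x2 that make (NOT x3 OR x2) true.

Satisfying assignments: (0,0), (0,1), (1,1)
Count: 3 out of 4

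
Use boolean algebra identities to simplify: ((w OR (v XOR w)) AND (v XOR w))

By absorption (E AND (E OR v) = E):
= (v XOR w)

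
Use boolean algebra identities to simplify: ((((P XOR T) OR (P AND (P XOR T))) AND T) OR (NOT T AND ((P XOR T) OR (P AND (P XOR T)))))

By distribution ((E AND v) OR (E AND NOT v) = E) then absorption (E OR (E AND v) = E):
= (P XOR T)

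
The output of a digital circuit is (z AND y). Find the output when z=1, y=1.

Substituting: (1 AND 1)
= 1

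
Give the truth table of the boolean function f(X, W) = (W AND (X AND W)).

X | W | Output
--------------
0 | 0 | 0
0 | 1 | 0
1 | 0 | 0
1 | 1 | 1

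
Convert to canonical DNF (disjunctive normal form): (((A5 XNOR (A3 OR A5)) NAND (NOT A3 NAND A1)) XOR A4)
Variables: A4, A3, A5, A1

(NOT A4 AND NOT A3 AND NOT A5 AND A1) OR (NOT A4 AND NOT A3 AND A5 AND A1) OR (NOT A4 AND A3 AND NOT A5 AND NOT A1) OR (NOT A4 AND A3 AND NOT A5 AND A1) OR (A4 AND NOT A3 AND NOT A5 AND NOT A1) OR (A4 AND NOT A3 AND A5 AND NOT A1) OR (A4 AND A3 AND A5 AND NOT A1) OR (A4 AND A3 AND A5 AND A1)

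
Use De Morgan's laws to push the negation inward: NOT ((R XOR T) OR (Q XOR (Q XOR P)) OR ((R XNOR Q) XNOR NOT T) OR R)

NOT (R XOR T) AND NOT (Q XOR (Q XOR P)) AND NOT ((R XNOR Q) XNOR NOT T) AND NOT R
De Morgan's: NOT(OR of terms) = AND of negations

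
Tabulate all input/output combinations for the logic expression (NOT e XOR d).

d | e | Output
--------------
0 | 0 | 1
0 | 1 | 0
1 | 0 | 0
1 | 1 | 1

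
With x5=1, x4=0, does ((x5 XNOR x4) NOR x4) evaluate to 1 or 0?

Substituting: ((1 XNOR 0) NOR 0)
= 1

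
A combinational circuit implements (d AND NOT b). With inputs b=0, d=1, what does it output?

Substituting: (1 AND NOT 0)
= 1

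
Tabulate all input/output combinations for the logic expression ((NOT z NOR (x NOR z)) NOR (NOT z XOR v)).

v | z | x | Output
------------------
0 | 0 | 0 | 0
0 | 0 | 1 | 0
0 | 1 | 0 | 0
0 | 1 | 1 | 0
1 | 0 | 0 | 1
1 | 0 | 1 | 1
1 | 1 | 0 | 0
1 | 1 | 1 | 0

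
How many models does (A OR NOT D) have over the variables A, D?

Satisfying assignments: (0,0), (1,0), (1,1)
Count: 3 out of 4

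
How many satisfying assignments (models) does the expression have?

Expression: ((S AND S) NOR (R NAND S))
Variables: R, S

No assignment satisfies the expression.
Count: 0 out of 4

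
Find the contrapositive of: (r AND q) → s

Contrapositive: NOT s → NOT (r AND q)
Note: A statement and its contrapositive are logically equivalent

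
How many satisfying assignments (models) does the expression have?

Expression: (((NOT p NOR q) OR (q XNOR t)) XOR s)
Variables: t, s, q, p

Satisfying assignments: (0,0,0,0), (0,0,0,1), (0,1,1,0), (0,1,1,1), (1,0,0,1), (1,0,1,0), (1,0,1,1), (1,1,0,0)
Count: 8 out of 16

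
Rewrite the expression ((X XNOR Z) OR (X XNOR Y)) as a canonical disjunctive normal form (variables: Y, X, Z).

(NOT Y AND NOT X AND NOT Z) OR (NOT Y AND NOT X AND Z) OR (NOT Y AND X AND Z) OR (Y AND NOT X AND NOT Z) OR (Y AND X AND NOT Z) OR (Y AND X AND Z)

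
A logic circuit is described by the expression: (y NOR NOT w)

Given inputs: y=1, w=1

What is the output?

Substituting: (1 NOR NOT 1)
= 0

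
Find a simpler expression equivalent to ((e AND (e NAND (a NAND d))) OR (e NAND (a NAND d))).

By absorption (E OR (E AND v) = E):
= (e NAND (a NAND d))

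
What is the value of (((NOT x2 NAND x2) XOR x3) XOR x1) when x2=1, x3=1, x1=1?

Substituting: (((NOT 1 NAND 1) XOR 1) XOR 1)
= 1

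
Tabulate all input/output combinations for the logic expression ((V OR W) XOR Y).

V | Y | W | Output
------------------
0 | 0 | 0 | 0
0 | 0 | 1 | 1
0 | 1 | 0 | 1
0 | 1 | 1 | 0
1 | 0 | 0 | 1
1 | 0 | 1 | 1
1 | 1 | 0 | 0
1 | 1 | 1 | 0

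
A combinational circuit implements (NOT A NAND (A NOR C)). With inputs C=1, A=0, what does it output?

Substituting: (NOT 0 NAND (0 NOR 1))
= 1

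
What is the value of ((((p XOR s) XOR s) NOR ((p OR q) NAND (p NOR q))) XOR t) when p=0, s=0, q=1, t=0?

Substituting: ((((0 XOR 0) XOR 0) NOR ((0 OR 1) NAND (0 NOR 1))) XOR 0)
= 0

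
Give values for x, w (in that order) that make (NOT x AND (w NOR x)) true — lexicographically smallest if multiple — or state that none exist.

x=0, w=0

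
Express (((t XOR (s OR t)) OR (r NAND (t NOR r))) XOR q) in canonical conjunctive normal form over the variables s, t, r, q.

(s OR t OR r OR NOT q) AND (s OR t OR NOT r OR NOT q) AND (s OR NOT t OR r OR NOT q) AND (s OR NOT t OR NOT r OR NOT q) AND (NOT s OR t OR r OR NOT q) AND (NOT s OR t OR NOT r OR NOT q) AND (NOT s OR NOT t OR r OR NOT q) AND (NOT s OR NOT t OR NOT r OR NOT q)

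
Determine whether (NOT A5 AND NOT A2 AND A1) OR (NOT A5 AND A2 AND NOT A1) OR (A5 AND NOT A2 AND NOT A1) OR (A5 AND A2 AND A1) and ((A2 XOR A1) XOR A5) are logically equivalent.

Yes, they are equivalent — the two output columns agree on all 8 assignments:
A5 | A2 | A1 | Expression 1 | Expression 2
------------------------------------------
0 | 0 | 0 | 0 | 0
0 | 0 | 1 | 1 | 1
0 | 1 | 0 | 1 | 1
0 | 1 | 1 | 0 | 0
1 | 0 | 0 | 1 | 1
1 | 0 | 1 | 0 | 0
1 | 1 | 0 | 0 | 0
1 | 1 | 1 | 1 | 1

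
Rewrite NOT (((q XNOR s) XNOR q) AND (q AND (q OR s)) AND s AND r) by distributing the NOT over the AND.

NOT ((q XNOR s) XNOR q) OR NOT (q AND (q OR s)) OR NOT s OR NOT r
De Morgan's: NOT(AND of terms) = OR of negations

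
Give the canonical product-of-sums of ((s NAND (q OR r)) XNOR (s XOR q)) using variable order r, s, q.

ΠM(0, 4, 6) = (r OR s OR q) AND (NOT r OR s OR q) AND (NOT r OR NOT s OR q)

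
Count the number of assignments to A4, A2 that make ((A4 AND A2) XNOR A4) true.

Satisfying assignments: (0,0), (0,1), (1,1)
Count: 3 out of 4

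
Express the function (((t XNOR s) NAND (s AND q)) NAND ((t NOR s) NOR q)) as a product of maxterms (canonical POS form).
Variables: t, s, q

ΠM(2, 4, 6) = (t OR NOT s OR q) AND (NOT t OR s OR q) AND (NOT t OR NOT s OR q)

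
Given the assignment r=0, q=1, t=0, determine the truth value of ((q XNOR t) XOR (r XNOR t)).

Substituting: ((1 XNOR 0) XOR (0 XNOR 0))
= 1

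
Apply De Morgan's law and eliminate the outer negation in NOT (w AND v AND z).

NOT w OR NOT v OR NOT z
De Morgan's: NOT(AND of terms) = OR of negations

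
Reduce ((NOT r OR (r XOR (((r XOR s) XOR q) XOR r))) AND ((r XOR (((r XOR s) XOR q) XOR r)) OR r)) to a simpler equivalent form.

By distribution ((E OR v) AND (E OR NOT v) = E) then XOR self-cancellation ((E XOR v) XOR v = E):
= ((r XOR s) XOR q)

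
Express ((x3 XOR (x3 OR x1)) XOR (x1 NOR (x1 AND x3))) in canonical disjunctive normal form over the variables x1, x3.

(NOT x1 AND NOT x3) OR (NOT x1 AND x3) OR (x1 AND NOT x3)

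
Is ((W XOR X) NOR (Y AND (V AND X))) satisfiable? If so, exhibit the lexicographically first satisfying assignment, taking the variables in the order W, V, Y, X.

W=0, V=0, Y=0, X=0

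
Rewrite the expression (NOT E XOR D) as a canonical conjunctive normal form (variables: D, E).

(D OR NOT E) AND (NOT D OR E)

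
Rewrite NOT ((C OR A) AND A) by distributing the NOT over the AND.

NOT (C OR A) OR NOT A
De Morgan's: NOT(AND of terms) = OR of negations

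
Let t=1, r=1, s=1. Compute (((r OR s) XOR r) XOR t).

Substituting: (((1 OR 1) XOR 1) XOR 1)
= 1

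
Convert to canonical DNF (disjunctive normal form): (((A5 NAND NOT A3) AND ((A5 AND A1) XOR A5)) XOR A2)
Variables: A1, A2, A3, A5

(NOT A1 AND NOT A2 AND A3 AND A5) OR (NOT A1 AND A2 AND NOT A3 AND NOT A5) OR (NOT A1 AND A2 AND NOT A3 AND A5) OR (NOT A1 AND A2 AND A3 AND NOT A5) OR (A1 AND A2 AND NOT A3 AND NOT A5) OR (A1 AND A2 AND NOT A3 AND A5) OR (A1 AND A2 AND A3 AND NOT A5) OR (A1 AND A2 AND A3 AND A5)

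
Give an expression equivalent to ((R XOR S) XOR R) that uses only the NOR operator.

((((((((R NOR S) NOR (R NOR S)) NOR ((R NOR S) NOR (R NOR S))) NOR ((((R NOR R) NOR (S NOR S)) NOR ((R NOR R) NOR (S NOR S))) NOR (((R NOR R) NOR (S NOR S)) NOR ((R NOR R) NOR (S NOR S))))) NOR R) NOR (((((R NOR S) NOR (R NOR S)) NOR ((R NOR S) NOR (R NOR S))) NOR ((((R NOR R) NOR (S NOR S)) NOR ((R NOR R) NOR (S NOR S))) NOR (((R NOR R) NOR (S NOR S)) NOR ((R NOR R) NOR (S NOR S))))) NOR R)) NOR ((((((R NOR S) NOR (R NOR S)) NOR ((R NOR S) NOR (R NOR S))) NOR ((((R NOR R) NOR (S NOR S)) NOR ((R NOR R) NOR (S NOR S))) NOR (((R NOR R) NOR (S NOR S)) NOR ((R NOR R) NOR (S NOR S))))) NOR R) NOR (((((R NOR S) NOR (R NOR S)) NOR ((R NOR S) NOR (R NOR S))) NOR ((((R NOR R) NOR (S NOR S)) NOR ((R NOR R) NOR (S NOR S))) NOR (((R NOR R) NOR (S NOR S)) NOR ((R NOR R) NOR (S NOR S))))) NOR R))) NOR ((((((((R NOR S) NOR (R NOR S)) NOR ((R NOR S) NOR (R NOR S))) NOR ((((R NOR R) NOR (S NOR S)) NOR ((R NOR R) NOR (S NOR S))) NOR (((R NOR R) NOR (S NOR S)) NOR ((R NOR R) NOR (S NOR S))))) NOR ((((R NOR S) NOR (R NOR S)) NOR ((R NOR S) NOR (R NOR S))) NOR ((((R NOR R) NOR (S NOR S)) NOR ((R NOR R) NOR (S NOR S))) NOR (((R NOR R) NOR (S NOR S)) NOR ((R NOR R) NOR (S NOR S)))))) NOR (R NOR R)) NOR ((((((R NOR S) NOR (R NOR S)) NOR ((R NOR S) NOR (R NOR S))) NOR ((((R NOR R) NOR (S NOR S)) NOR ((R NOR R) NOR (S NOR S))) NOR (((R NOR R) NOR (S NOR S)) NOR ((R NOR R) NOR (S NOR S))))) NOR ((((R NOR S) NOR (R NOR S)) NOR ((R NOR S) NOR (R NOR S))) NOR ((((R NOR R) NOR (S NOR S)) NOR ((R NOR R) NOR (S NOR S))) NOR (((R NOR R) NOR (S NOR S)) NOR ((R NOR R) NOR (S NOR S)))))) NOR (R NOR R))) NOR (((((((R NOR S) NOR (R NOR S)) NOR ((R NOR S) NOR (R NOR S))) NOR ((((R NOR R) NOR (S NOR S)) NOR ((R NOR R) NOR (S NOR S))) NOR (((R NOR R) NOR (S NOR S)) NOR ((R NOR R) NOR (S NOR S))))) NOR ((((R NOR S) NOR (R NOR S)) NOR ((R NOR S) NOR (R NOR S))) NOR ((((R NOR R) NOR (S NOR S)) NOR ((R NOR R) NOR (S NOR S))) NOR (((R NOR R) NOR (S NOR S)) NOR ((R NOR R) NOR (S NOR S)))))) NOR (R NOR R)) NOR ((((((R NOR S) NOR (R NOR S)) NOR ((R NOR S) NOR (R NOR S))) NOR ((((R NOR R) NOR (S NOR S)) NOR ((R NOR R) NOR (S NOR S))) NOR (((R NOR R) NOR (S NOR S)) NOR ((R NOR R) NOR (S NOR S))))) NOR ((((R NOR S) NOR (R NOR S)) NOR ((R NOR S) NOR (R NOR S))) NOR ((((R NOR R) NOR (S NOR S)) NOR ((R NOR R) NOR (S NOR S))) NOR (((R NOR R) NOR (S NOR S)) NOR ((R NOR R) NOR (S NOR S)))))) NOR (R NOR R)))))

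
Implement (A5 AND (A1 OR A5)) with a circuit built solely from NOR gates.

((A5 NOR A5) NOR (((A1 NOR A5) NOR (A1 NOR A5)) NOR ((A1 NOR A5) NOR (A1 NOR A5))))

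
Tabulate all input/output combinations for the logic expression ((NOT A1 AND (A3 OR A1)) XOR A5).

A1 | A5 | A3 | Output
---------------------
0 | 0 | 0 | 0
0 | 0 | 1 | 1
0 | 1 | 0 | 1
0 | 1 | 1 | 0
1 | 0 | 0 | 0
1 | 0 | 1 | 0
1 | 1 | 0 | 1
1 | 1 | 1 | 1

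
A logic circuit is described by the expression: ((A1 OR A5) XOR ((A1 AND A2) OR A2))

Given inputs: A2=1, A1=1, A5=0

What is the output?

Substituting: ((1 OR 0) XOR ((1 AND 1) OR 1))
= 0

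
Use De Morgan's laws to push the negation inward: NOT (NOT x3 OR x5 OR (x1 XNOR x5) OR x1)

x3 AND NOT x5 AND NOT (x1 XNOR x5) AND NOT x1
De Morgan's: NOT(OR of terms) = AND of negations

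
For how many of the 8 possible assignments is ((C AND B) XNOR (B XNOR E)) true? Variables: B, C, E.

Satisfying assignments: (0,0,1), (0,1,1), (1,0,0), (1,1,1)
Count: 4 out of 8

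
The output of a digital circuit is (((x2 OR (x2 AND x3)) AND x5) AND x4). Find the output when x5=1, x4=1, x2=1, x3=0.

Substituting: (((1 OR (1 AND 0)) AND 1) AND 1)
= 1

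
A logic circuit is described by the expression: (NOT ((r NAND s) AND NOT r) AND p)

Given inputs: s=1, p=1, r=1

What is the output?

Substituting: (NOT ((1 NAND 1) AND NOT 1) AND 1)
= 1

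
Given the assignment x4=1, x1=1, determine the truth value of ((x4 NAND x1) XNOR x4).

Substituting: ((1 NAND 1) XNOR 1)
= 0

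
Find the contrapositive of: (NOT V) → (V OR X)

Contrapositive: NOT (V OR X) → V
Note: A statement and its contrapositive are logically equivalent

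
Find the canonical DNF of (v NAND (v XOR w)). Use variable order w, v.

(NOT w AND NOT v) OR (w AND NOT v) OR (w AND v)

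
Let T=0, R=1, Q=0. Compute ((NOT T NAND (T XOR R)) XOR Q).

Substituting: ((NOT 0 NAND (0 XOR 1)) XOR 0)
= 0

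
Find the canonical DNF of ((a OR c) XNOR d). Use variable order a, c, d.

(NOT a AND NOT c AND NOT d) OR (NOT a AND c AND d) OR (a AND NOT c AND d) OR (a AND c AND d)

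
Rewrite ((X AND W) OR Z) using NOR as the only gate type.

((((X NOR X) NOR (W NOR W)) NOR Z) NOR (((X NOR X) NOR (W NOR W)) NOR Z))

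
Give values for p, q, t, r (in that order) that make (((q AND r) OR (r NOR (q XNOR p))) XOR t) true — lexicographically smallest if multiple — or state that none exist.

p=0, q=0, t=1, r=0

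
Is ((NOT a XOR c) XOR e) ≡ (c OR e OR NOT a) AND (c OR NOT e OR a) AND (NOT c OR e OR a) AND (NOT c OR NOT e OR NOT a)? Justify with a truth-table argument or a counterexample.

Yes, they are equivalent — the two output columns agree on all 8 assignments:
c | e | a | Expression 1 | Expression 2
---------------------------------------
0 | 0 | 0 | 1 | 1
0 | 0 | 1 | 0 | 0
0 | 1 | 0 | 0 | 0
0 | 1 | 1 | 1 | 1
1 | 0 | 0 | 0 | 0
1 | 0 | 1 | 1 | 1
1 | 1 | 0 | 1 | 1
1 | 1 | 1 | 0 | 0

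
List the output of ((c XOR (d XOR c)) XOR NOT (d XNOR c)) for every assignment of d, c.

d | c | Output
--------------
0 | 0 | 0
0 | 1 | 1
1 | 0 | 0
1 | 1 | 1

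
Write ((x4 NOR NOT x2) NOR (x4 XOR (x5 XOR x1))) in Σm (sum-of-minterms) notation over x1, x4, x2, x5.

Σm(0, 5, 7, 9, 12, 14) = (NOT x1 AND NOT x4 AND NOT x2 AND NOT x5) OR (NOT x1 AND x4 AND NOT x2 AND x5) OR (NOT x1 AND x4 AND x2 AND x5) OR (x1 AND NOT x4 AND NOT x2 AND x5) OR (x1 AND x4 AND NOT x2 AND NOT x5) OR (x1 AND x4 AND x2 AND NOT x5)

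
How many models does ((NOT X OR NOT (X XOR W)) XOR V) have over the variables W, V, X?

Satisfying assignments: (0,0,0), (0,1,1), (1,0,0), (1,0,1)
Count: 4 out of 8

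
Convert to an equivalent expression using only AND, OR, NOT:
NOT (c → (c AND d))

c AND NOT (c AND d)
(Negated implication: NOT(A → B) = A AND NOT B)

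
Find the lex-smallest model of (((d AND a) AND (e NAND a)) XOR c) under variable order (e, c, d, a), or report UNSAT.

e=0, c=0, d=1, a=1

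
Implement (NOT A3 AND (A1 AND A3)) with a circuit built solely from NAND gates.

(((A3 NAND A3) NAND ((A1 NAND A3) NAND (A1 NAND A3))) NAND ((A3 NAND A3) NAND ((A1 NAND A3) NAND (A1 NAND A3))))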